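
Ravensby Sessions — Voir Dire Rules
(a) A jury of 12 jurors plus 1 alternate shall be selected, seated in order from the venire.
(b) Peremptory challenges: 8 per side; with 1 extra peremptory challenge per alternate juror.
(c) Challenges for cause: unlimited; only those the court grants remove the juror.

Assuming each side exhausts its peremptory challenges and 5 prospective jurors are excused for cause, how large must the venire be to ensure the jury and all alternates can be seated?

Seats to fill: 12 + 1 alternates = 13.
Peremptories: 8 + 1×1 = 9 per side × 2 sides = 18.
For-cause removals: 5.
Minimum venire: 13 + 18 + 5 = 36.

36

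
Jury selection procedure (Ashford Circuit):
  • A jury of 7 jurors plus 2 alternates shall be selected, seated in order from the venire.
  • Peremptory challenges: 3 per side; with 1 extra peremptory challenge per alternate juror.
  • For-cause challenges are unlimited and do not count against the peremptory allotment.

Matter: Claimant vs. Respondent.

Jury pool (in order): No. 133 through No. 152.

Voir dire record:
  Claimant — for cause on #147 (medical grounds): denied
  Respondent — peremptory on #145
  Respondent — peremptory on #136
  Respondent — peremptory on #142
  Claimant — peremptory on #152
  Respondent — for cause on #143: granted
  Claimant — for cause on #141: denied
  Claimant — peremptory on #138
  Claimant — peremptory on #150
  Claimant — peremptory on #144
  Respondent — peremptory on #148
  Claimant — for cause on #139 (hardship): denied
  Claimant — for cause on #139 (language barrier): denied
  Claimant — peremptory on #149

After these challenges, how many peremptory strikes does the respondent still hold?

Respondent allotment: 3 base + 1 × 2 alternates = 5.
Respondent peremptories used: #145, #136, #142, #148 — 4 (the for-cause on #143 doesn't count).
Remaining: 5 − 4 = 1.

1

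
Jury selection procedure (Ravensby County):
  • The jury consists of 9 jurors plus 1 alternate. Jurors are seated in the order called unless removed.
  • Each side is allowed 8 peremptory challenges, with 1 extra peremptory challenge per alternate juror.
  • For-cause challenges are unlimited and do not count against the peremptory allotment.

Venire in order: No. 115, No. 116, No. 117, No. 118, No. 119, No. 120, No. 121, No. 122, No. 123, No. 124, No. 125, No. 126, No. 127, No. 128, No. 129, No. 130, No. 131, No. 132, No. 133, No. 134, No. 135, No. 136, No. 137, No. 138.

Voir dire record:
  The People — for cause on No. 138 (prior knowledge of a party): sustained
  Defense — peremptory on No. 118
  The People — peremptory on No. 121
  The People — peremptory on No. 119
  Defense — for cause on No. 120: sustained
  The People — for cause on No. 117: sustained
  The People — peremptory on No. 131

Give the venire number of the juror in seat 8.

127

Removed: #117, #118, #119, #120, #121, #131, #138.
Seating in order: seats 1–9 → #115, #116, #122, #123, #124, #125, #126, #127, #128; alternates → #129.
So seat 8 is #127.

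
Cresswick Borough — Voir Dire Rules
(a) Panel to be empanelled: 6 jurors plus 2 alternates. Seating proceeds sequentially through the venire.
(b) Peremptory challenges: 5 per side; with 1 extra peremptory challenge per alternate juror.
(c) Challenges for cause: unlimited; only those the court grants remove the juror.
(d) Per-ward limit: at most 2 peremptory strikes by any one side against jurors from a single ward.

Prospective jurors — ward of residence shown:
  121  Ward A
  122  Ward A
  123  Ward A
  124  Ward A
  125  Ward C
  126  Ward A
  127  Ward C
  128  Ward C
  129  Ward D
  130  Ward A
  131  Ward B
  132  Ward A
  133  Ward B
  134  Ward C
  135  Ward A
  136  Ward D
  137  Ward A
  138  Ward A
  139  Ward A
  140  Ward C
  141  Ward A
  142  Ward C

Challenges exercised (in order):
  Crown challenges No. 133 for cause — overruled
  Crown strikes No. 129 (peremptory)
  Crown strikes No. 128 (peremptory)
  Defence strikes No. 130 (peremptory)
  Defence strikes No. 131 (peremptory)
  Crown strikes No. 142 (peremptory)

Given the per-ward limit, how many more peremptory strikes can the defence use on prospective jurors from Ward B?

Defence peremptories so far: #130, #131 — 2 of 7 used, 5 left overall.
Against Ward B: #131 — 1 used; per-ward cap 2 leaves 1.
Binding limit: min(5, 1) = 1.

1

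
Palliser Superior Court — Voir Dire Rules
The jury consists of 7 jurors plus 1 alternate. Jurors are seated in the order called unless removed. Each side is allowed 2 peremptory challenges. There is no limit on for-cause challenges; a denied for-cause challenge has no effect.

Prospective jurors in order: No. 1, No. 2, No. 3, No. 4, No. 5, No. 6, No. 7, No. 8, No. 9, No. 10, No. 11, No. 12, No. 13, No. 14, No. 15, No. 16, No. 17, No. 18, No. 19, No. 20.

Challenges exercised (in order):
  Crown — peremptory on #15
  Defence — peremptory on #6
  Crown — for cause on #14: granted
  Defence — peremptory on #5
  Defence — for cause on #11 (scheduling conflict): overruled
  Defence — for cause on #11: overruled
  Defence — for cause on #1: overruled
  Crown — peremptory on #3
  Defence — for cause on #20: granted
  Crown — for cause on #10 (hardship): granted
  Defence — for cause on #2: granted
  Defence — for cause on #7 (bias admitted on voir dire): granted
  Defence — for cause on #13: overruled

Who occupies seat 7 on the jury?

Removed: #2, #3, #5, #6, #7, #10, #14, #15, #20. (#1, #11, #13 stay — for-cause denied.)
Filling seats in venire order through position 7: #1, #4, #8, #9, #11, #12, #13.
So seat 7 is #13.

13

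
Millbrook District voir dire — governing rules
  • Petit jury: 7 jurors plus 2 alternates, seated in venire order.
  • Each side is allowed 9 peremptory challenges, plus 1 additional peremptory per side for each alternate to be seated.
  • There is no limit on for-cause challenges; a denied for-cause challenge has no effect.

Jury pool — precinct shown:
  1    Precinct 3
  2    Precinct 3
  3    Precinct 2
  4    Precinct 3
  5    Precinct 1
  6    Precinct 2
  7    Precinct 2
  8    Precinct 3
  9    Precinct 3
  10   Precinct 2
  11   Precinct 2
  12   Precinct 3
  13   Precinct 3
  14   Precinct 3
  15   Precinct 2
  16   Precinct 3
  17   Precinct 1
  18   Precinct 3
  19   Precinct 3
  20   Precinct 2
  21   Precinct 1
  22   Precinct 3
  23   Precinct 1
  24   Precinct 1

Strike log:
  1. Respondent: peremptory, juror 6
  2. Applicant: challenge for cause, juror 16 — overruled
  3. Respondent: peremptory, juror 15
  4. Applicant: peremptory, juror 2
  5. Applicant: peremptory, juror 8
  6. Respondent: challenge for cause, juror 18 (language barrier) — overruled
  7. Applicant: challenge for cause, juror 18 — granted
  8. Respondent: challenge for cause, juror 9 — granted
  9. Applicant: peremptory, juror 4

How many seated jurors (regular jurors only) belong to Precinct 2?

4

Removed: #2, #4, #6, #8, #9, #15, #18.
Seated jurors 1–7: #1, #3, #5, #7, #10, #11, #12 (alternates #13, #14 not counted).
Of those, in Precinct 2: #3, #7, #10, #11 → 4.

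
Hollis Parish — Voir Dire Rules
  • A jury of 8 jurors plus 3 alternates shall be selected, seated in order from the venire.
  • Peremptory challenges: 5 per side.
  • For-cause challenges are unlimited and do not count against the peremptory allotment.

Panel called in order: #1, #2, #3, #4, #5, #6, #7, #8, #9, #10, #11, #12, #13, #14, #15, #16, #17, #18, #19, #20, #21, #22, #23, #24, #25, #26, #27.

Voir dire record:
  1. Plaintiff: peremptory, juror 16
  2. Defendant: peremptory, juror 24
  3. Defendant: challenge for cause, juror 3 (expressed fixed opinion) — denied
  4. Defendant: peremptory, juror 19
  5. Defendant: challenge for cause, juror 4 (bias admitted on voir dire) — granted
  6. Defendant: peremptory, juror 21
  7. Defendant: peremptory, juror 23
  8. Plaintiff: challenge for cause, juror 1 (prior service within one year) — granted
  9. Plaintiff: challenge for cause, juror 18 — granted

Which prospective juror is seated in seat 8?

Removed: #1, #4, #16, #18, #19, #21, #23, #24. (#3 stays — for-cause denied.)
Seating in order: seats 1–8 → #2, #3, #5, #6, #7, #8, #9, #10; alternates → #11, #12, #13.
So seat 8 is #10.

10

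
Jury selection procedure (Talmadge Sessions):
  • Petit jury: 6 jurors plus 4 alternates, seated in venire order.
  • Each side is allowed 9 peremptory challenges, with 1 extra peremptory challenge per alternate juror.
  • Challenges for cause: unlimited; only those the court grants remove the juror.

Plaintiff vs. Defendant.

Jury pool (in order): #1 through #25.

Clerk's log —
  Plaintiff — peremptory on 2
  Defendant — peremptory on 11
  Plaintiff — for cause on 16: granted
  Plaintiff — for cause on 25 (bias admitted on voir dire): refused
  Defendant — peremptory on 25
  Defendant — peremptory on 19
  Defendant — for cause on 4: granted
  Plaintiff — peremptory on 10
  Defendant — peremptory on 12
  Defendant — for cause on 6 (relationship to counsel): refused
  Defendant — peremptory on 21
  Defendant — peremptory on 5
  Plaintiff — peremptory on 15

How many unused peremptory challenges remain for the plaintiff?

Plaintiff allotment: 9 base + 1 × 4 alternates = 13.
Plaintiff peremptories used: #2, #10, #15 — 3 (for-cause on #16, #25 don't count).
Remaining: 13 − 3 = 10.

10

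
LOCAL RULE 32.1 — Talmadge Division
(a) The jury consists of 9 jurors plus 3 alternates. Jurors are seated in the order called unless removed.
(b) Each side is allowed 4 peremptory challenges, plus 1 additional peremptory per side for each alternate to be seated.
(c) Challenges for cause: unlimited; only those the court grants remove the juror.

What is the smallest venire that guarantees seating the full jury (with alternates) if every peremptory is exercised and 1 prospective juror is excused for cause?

Seats to fill: 9 + 3 alternates = 12.
Peremptories: 4 + 1×3 = 7 per side × 2 sides = 14.
For-cause removals: 1.
Minimum venire: 12 + 14 + 1 = 27.

27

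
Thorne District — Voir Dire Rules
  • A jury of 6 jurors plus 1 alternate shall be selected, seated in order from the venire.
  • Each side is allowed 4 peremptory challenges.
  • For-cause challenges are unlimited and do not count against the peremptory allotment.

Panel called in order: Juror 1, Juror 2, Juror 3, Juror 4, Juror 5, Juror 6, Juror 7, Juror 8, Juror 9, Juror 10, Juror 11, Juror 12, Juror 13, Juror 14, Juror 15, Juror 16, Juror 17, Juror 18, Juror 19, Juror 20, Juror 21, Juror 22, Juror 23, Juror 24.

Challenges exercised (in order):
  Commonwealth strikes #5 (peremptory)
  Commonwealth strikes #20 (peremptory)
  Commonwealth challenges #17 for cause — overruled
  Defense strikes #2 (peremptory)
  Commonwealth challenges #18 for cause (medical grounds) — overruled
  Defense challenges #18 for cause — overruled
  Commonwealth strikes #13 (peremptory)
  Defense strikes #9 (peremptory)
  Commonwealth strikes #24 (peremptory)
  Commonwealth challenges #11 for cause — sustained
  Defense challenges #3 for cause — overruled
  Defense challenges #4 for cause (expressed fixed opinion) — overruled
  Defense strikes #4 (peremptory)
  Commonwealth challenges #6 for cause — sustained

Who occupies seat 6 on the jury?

12

Removed: #2, #4, #5, #6, #9, #11, #13, #20, #24. (#3, #17, #18 stay — for-cause denied.)
Seating in order: seats 1–6 → #1, #3, #7, #8, #10, #12; alternates → #14.
So seat 6 is #12.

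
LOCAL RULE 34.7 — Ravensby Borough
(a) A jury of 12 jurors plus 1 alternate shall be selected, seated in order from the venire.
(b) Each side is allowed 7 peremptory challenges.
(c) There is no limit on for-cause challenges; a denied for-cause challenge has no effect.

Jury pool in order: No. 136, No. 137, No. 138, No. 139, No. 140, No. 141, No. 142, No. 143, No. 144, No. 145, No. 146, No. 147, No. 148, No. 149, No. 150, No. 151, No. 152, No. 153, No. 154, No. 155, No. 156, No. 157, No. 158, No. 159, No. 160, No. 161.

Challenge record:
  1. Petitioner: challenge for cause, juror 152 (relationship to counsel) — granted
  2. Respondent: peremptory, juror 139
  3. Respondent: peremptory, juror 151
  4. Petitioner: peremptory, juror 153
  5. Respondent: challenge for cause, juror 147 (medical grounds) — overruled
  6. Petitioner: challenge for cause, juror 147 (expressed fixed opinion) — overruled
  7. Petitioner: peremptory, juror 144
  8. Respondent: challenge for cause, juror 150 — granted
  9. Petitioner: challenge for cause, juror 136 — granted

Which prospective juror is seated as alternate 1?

Removed: #136, #139, #144, #150, #151, #152, #153. (#147 stays — for-cause denied.)
Seating in order: seats 1–12 → #137, #138, #140, #141, #142, #143, #145, #146, #147, #148, #149, #154; alternates → #155.
So alternate 1 is #155.

155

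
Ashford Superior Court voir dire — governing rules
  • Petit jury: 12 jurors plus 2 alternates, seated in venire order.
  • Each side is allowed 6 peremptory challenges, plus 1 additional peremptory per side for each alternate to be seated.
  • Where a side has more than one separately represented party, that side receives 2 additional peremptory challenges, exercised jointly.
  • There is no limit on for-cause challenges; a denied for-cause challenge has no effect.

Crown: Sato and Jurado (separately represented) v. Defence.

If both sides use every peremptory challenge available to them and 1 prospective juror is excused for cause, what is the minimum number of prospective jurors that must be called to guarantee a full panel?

33

Seats to fill: 12 + 2 alternates = 14.
Peremptories — Crown: 6 + 1×2 + 2 = 10; Defence: 6 + 1×2 = 8; total 18.
For-cause removals: 1.
Minimum venire: 14 + 18 + 1 = 33.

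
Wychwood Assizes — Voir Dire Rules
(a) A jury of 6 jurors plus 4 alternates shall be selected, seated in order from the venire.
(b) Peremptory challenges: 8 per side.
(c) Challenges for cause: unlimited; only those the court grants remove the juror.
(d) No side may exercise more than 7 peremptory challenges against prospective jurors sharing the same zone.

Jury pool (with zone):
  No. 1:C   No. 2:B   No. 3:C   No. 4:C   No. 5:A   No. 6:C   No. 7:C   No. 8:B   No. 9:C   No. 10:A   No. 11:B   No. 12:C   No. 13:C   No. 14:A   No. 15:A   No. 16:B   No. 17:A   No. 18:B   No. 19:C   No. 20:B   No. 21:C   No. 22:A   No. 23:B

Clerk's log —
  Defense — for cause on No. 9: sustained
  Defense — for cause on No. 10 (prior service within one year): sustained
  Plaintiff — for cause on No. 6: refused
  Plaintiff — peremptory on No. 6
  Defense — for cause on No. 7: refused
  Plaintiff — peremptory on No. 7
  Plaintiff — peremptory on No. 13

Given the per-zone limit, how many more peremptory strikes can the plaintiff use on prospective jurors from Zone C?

4

Plaintiff peremptories so far: #6, #7, #13 — 3 of 8 used, 5 left overall.
Against Zone C: #6, #7, #13 — 3 used; per-zone cap 7 leaves 4.
Binding limit: min(5, 4) = 4.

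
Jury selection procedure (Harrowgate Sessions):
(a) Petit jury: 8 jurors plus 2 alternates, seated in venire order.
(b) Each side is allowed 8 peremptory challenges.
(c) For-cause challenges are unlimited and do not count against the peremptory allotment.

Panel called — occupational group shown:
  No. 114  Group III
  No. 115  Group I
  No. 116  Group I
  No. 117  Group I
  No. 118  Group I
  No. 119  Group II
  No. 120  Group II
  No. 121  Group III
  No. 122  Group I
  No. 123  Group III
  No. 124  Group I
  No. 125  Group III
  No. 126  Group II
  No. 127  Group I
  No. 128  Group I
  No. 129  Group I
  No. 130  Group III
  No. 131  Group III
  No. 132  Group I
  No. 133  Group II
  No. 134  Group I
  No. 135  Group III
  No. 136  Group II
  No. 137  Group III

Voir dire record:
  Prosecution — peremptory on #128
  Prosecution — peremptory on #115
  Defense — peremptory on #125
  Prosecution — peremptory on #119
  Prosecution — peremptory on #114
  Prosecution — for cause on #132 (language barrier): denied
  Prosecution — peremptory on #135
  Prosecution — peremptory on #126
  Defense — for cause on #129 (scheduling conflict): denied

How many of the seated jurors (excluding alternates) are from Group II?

Removed: #114, #115, #119, #125, #126, #128, #135.
Seated jurors 1–8: #116, #117, #118, #120, #121, #122, #123, #124 (alternates #127, #129 not counted).
Of those, in Group II: #120 → 1.

1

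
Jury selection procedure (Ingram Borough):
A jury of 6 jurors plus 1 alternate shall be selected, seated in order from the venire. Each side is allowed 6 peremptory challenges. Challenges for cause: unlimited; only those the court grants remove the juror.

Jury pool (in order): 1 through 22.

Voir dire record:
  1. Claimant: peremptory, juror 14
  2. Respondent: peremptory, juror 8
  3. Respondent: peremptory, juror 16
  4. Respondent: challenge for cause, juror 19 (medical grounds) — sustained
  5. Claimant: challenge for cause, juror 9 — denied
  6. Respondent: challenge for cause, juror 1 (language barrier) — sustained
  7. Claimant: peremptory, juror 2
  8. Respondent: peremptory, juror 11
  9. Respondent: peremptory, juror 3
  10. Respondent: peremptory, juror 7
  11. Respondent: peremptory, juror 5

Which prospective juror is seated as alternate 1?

Removed: #1, #2, #3, #5, #7, #8, #11, #14, #16, #19. (#9 stays — for-cause denied.)
Seating in order: seats 1–6 → #4, #6, #9, #10, #12, #13; alternates → #15.
So alternate 1 is #15.

15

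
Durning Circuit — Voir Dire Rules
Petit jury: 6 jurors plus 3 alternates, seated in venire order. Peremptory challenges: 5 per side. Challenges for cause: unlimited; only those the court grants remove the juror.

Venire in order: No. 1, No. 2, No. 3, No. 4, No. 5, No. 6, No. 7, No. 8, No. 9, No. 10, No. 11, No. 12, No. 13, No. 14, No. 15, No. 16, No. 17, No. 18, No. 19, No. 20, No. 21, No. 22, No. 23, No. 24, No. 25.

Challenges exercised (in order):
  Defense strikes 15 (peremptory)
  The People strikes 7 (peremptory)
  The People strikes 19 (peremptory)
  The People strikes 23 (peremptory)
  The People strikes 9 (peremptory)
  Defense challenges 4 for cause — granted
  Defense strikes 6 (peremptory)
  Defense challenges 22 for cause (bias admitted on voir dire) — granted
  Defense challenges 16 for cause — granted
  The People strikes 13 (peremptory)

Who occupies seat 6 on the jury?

Removed: #4, #6, #7, #9, #13, #15, #16, #19, #22, #23.
Seating in order: seats 1–6 → #1, #2, #3, #5, #8, #10; alternates → #11, #12, #14.
So seat 6 is #10.

10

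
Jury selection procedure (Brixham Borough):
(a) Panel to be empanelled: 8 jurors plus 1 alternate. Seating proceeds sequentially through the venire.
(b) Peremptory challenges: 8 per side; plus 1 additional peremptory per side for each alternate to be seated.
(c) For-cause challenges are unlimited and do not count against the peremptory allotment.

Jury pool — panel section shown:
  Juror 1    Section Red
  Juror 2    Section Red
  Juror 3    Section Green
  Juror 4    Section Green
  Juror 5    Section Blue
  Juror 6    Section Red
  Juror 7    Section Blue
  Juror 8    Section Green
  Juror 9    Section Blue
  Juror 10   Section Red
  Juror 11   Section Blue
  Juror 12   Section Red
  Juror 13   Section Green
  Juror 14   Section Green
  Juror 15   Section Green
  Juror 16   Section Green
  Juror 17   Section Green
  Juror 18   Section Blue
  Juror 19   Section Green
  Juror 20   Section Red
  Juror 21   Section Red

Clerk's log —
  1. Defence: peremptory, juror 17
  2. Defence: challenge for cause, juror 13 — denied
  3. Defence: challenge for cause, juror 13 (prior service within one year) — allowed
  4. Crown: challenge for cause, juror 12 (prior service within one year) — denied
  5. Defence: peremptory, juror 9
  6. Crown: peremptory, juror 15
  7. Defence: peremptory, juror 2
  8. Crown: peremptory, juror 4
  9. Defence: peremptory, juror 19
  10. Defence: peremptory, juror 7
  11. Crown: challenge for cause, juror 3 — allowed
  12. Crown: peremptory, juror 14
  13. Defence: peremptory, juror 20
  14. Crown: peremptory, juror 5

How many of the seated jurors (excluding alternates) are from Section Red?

4

Removed: #2, #3, #4, #5, #7, #9, #13, #14, #15, #17, #19, #20.
Seated jurors 1–8: #1, #6, #8, #10, #11, #12, #16, #18 (alternates #21 not counted).
Of those, in Section Red: #1, #6, #10, #12 → 4.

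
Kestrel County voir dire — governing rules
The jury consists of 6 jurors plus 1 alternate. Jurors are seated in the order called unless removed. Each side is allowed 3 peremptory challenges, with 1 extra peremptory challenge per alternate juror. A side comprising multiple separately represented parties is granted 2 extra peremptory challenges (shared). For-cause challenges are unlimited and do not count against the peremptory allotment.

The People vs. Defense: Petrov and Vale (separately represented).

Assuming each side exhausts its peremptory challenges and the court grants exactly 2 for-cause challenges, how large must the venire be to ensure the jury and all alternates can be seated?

Seats to fill: 6 + 1 alternates = 7.
Peremptories — The People: 3 + 1×1 = 4; Defense: 3 + 1×1 + 2 = 6; total 10.
For-cause removals: 2.
Minimum venire: 7 + 10 + 2 = 19.

19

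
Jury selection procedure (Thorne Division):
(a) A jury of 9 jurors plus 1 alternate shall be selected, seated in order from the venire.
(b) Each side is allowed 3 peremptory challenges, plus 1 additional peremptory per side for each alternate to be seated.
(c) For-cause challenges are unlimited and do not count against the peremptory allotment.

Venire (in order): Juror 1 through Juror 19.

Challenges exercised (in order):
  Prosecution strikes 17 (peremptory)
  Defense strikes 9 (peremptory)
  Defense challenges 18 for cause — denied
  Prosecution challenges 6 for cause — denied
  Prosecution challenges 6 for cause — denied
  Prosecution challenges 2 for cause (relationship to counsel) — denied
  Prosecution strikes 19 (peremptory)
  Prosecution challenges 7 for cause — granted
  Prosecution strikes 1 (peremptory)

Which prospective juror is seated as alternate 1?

13

Removed: #1, #7, #9, #17, #19. (#2, #6, #18 stay — for-cause denied.)
Filling seats in venire order through position 10: #2, #3, #4, #5, #6, #8, #10, #11, #12, #13.
So alternate 1 is #13.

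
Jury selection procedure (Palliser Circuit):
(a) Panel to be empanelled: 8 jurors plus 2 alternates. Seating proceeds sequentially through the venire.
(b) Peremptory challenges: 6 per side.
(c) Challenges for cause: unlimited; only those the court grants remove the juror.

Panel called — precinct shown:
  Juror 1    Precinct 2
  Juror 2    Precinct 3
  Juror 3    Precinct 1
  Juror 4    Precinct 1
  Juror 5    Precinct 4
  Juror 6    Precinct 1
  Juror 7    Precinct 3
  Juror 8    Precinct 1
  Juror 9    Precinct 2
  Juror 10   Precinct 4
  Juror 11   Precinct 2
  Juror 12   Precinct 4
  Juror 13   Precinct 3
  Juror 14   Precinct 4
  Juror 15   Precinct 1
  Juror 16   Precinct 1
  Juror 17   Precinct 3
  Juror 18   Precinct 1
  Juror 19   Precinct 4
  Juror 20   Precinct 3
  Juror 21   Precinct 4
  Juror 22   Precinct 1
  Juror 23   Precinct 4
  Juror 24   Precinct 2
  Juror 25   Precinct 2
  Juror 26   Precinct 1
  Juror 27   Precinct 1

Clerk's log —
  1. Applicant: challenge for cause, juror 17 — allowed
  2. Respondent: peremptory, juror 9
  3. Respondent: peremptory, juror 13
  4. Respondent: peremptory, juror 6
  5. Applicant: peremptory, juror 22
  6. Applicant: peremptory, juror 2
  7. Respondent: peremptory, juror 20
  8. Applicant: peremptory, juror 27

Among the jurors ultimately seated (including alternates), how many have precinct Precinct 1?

Removed: #2, #6, #9, #13, #17, #20, #22, #27.
Seated (10 incl. alternates): #1, #3, #4, #5, #7, #8, #10, #11, #12, #14.
Of those, in Precinct 1: #3, #4, #8 → 3.

3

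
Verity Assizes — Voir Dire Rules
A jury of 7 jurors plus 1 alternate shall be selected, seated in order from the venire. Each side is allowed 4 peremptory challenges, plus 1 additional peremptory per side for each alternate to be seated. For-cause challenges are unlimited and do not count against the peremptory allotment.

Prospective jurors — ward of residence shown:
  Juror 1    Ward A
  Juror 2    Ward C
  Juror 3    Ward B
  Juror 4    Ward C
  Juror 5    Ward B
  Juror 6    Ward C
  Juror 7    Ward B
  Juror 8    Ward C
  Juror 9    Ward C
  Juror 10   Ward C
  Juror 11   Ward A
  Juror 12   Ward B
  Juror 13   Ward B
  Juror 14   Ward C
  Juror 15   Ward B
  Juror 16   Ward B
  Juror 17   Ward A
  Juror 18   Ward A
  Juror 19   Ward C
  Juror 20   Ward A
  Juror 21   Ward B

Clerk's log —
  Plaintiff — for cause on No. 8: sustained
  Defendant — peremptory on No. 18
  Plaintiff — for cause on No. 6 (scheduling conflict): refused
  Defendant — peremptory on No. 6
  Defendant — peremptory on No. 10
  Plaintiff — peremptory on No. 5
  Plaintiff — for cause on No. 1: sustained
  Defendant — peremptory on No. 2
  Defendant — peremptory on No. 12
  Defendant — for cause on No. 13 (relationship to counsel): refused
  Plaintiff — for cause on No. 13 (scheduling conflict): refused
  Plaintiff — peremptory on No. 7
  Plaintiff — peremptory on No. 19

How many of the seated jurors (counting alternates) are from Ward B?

4

Removed: #1, #2, #5, #6, #7, #8, #10, #12, #18, #19.
Seated (8 incl. alternates): #3, #4, #9, #11, #13, #14, #15, #16.
Of those, in Ward B: #3, #13, #15, #16 → 4.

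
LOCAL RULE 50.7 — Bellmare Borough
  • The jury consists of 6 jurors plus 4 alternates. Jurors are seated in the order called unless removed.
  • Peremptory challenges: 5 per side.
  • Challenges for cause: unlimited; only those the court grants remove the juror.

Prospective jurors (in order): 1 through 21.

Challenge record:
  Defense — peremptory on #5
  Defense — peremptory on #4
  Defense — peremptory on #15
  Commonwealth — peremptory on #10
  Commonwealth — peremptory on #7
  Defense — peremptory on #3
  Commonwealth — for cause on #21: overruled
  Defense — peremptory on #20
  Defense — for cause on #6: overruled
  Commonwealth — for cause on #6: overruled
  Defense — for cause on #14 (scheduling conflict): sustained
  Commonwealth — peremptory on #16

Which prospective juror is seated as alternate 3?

17

Removed: #3, #4, #5, #7, #10, #14, #15, #16, #20. (#6, #21 stay — for-cause denied.)
Filling seats in venire order through position 9: #1, #2, #6, #8, #9, #11, #12, #13, #17.
So alternate 3 is #17.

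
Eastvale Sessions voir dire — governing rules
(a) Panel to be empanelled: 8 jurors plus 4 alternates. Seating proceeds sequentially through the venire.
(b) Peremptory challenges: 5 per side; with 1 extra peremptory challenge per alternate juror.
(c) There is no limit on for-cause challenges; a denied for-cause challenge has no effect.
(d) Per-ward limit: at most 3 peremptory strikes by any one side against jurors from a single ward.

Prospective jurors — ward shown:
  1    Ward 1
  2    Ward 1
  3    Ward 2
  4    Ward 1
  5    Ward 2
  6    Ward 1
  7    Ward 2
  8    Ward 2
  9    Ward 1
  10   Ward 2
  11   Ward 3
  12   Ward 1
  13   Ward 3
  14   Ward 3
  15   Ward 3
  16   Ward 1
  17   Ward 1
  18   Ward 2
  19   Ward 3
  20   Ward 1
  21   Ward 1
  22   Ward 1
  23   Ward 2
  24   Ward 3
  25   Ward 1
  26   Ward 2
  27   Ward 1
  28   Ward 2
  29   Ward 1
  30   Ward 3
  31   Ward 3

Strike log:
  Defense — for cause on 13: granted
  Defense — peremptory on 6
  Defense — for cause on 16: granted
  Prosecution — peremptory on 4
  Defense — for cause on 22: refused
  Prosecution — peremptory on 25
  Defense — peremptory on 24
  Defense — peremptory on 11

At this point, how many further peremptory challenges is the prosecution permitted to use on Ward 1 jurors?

1

Prosecution peremptories so far: #4, #25 — 2 of 9 used, 7 left overall.
Against Ward 1: #4, #25 — 2 used; per-ward cap 3 leaves 1.
Binding limit: min(7, 1) = 1.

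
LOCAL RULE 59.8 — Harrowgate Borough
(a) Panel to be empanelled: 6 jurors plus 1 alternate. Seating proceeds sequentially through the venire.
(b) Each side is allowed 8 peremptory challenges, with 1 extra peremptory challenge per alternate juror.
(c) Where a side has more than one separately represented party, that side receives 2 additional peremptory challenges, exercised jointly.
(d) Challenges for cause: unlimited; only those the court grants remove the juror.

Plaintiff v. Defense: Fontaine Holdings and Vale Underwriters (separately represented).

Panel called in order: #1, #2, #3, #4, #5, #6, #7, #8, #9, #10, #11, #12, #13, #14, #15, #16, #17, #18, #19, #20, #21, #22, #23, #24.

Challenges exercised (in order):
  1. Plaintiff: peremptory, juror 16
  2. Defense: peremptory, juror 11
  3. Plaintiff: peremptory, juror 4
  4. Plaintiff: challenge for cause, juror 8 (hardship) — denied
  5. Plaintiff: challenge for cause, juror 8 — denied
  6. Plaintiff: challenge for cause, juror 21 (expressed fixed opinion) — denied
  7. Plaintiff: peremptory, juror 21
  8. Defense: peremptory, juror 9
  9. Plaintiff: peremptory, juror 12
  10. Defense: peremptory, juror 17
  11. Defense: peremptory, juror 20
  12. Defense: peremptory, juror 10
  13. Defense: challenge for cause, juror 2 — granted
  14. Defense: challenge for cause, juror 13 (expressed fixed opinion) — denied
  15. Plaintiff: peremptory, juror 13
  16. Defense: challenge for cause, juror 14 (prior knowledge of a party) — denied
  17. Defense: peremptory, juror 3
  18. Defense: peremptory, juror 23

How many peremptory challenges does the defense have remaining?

4

Defense allotment: 8 base + 1 × 1 alternate + 2 multi-party = 11.
Defense peremptories used: #11, #9, #17, #20, #10, #3, #23 — 7 (for-cause on #2, #13, #14 don't count).
Remaining: 11 − 7 = 4.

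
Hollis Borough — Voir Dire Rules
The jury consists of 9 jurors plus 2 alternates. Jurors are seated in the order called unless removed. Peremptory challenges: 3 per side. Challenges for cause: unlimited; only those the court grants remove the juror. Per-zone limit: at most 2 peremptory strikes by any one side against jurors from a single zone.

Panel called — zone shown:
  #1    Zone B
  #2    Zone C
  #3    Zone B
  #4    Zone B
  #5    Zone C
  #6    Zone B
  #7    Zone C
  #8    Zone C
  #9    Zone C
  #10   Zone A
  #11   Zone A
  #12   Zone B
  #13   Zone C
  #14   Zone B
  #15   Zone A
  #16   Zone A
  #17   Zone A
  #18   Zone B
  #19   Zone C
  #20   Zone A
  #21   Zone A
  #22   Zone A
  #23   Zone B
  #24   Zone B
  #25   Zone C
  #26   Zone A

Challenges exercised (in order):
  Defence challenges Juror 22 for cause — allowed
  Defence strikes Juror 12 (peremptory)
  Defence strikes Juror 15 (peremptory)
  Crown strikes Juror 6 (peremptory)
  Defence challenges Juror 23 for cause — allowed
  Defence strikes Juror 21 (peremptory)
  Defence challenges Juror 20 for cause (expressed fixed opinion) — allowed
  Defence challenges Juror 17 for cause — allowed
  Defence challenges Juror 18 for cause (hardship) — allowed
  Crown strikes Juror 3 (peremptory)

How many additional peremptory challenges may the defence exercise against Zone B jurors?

0

Defence peremptories so far: #12, #15, #21 — 3 of 3 used, 0 left overall.
Against Zone B: #12 — 1 used; per-zone cap 2 leaves 1.
Binding limit: min(0, 1) = 0.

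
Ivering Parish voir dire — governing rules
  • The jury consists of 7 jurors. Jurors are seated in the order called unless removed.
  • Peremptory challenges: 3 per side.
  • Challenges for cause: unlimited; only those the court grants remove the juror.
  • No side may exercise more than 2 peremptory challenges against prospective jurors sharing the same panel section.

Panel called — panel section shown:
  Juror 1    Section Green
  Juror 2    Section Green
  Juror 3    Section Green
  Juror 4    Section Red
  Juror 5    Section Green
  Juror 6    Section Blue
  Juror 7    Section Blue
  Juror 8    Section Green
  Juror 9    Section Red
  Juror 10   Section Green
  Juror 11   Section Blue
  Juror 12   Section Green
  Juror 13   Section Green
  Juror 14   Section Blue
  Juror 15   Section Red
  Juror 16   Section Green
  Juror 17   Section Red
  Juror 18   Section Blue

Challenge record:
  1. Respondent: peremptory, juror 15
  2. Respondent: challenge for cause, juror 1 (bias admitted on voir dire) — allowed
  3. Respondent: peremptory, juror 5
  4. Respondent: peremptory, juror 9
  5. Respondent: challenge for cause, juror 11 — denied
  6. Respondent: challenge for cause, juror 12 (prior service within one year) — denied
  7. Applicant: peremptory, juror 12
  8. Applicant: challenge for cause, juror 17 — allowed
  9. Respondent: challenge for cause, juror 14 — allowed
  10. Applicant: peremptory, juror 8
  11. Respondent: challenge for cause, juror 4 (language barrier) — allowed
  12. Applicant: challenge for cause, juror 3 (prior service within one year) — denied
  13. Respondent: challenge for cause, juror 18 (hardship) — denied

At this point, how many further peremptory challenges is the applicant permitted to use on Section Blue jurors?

1

Applicant peremptories so far: #12, #8 — 2 of 3 used, 1 left overall.
Against Section Blue: none yet — per-section cap 2 leaves 2.
Binding limit: min(1, 2) = 1.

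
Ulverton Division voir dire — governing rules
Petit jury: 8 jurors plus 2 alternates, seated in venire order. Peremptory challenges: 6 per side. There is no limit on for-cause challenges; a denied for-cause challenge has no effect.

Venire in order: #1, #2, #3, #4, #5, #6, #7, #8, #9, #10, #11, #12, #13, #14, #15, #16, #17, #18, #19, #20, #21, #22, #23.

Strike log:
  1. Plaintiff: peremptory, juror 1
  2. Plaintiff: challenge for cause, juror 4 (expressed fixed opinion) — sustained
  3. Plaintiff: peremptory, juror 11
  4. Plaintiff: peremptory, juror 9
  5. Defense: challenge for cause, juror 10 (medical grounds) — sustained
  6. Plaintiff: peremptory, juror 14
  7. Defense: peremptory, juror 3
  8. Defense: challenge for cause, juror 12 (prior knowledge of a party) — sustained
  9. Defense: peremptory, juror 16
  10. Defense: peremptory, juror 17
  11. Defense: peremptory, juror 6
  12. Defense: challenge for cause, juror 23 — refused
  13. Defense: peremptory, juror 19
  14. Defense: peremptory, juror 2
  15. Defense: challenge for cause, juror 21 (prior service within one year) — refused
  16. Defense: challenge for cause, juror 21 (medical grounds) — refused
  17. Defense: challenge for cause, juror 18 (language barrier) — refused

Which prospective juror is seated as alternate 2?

23

Removed: #1, #2, #3, #4, #6, #9, #10, #11, #12, #14, #16, #17, #19. (#18, #21, #23 stay — for-cause denied.)
Seating in order: seats 1–8 → #5, #7, #8, #13, #15, #18, #20, #21; alternates → #22, #23.
So alternate 2 is #23.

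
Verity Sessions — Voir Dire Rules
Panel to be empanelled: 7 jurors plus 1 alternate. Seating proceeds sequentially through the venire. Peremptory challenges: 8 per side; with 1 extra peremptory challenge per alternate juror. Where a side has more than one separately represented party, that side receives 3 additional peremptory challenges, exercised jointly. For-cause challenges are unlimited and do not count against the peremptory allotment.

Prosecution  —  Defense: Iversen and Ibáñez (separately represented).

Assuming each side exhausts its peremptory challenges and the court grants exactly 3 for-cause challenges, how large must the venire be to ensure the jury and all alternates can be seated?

32

Seats to fill: 7 + 1 alternates = 8.
Peremptories — Prosecution: 8 + 1×1 = 9; Defense: 8 + 1×1 + 3 = 12; total 21.
For-cause removals: 3.
Minimum venire: 8 + 21 + 3 = 32.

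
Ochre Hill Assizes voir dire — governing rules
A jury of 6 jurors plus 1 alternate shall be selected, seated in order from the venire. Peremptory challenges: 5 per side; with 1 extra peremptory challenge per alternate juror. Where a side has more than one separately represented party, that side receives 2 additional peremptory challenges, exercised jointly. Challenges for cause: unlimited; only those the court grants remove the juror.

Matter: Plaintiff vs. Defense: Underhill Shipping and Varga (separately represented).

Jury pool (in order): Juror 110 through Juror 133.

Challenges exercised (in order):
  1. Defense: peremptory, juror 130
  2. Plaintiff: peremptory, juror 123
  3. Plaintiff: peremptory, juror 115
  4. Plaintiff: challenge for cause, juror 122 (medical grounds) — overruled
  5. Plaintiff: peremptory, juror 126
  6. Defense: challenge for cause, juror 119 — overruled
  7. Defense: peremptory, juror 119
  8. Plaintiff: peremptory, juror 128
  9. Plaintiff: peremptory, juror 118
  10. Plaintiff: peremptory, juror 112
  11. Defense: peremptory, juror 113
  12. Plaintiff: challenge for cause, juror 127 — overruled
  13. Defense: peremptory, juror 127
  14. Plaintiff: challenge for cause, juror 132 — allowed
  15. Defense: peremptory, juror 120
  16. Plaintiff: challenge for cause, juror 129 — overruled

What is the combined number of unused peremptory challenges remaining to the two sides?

3

Plaintiff allotment: 5 base + 1 × 1 alternate = 6. Defense allotment: 5 base + 1 × 1 alternate + 2 multi-party = 8.
Plaintiff peremptories used: #123, #115, #126, #128, #118, #112 — 6 (for-cause on #122, #127, #132, #129 don't count).
Defense peremptories used: #130, #119, #113, #127, #120 — 5 (the for-cause on #119 doesn't count).
Remaining: (6 − 6) + (8 − 5) = 3.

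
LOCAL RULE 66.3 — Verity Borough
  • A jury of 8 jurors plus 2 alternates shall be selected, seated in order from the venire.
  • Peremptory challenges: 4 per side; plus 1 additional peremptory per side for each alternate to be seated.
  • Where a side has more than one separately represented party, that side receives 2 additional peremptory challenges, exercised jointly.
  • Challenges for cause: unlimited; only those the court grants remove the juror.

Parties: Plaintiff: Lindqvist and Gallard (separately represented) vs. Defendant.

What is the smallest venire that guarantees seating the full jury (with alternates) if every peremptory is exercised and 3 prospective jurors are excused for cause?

Seats to fill: 8 + 2 alternates = 10.
Peremptories — Plaintiff: 4 + 1×2 + 2 = 8; Defendant: 4 + 1×2 = 6; total 14.
For-cause removals: 3.
Minimum venire: 10 + 14 + 3 = 27.

27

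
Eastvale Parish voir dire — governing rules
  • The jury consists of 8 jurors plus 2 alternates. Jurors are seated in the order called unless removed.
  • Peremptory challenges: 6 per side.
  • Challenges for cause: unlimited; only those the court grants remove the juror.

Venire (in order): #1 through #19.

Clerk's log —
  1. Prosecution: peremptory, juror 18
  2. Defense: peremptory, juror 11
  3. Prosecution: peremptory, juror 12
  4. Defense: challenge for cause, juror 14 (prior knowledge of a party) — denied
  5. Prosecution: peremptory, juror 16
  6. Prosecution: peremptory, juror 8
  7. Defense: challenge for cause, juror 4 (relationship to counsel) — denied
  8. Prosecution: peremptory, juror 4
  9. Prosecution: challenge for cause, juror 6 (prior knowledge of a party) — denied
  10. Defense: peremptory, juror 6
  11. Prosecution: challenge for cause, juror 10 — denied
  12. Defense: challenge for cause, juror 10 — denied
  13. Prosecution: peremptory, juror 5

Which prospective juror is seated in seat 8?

14

Removed: #4, #5, #6, #8, #11, #12, #16, #18. (#10, #14 stay — for-cause denied.)
Filling seats in venire order through position 8: #1, #2, #3, #7, #9, #10, #13, #14.
So seat 8 is #14.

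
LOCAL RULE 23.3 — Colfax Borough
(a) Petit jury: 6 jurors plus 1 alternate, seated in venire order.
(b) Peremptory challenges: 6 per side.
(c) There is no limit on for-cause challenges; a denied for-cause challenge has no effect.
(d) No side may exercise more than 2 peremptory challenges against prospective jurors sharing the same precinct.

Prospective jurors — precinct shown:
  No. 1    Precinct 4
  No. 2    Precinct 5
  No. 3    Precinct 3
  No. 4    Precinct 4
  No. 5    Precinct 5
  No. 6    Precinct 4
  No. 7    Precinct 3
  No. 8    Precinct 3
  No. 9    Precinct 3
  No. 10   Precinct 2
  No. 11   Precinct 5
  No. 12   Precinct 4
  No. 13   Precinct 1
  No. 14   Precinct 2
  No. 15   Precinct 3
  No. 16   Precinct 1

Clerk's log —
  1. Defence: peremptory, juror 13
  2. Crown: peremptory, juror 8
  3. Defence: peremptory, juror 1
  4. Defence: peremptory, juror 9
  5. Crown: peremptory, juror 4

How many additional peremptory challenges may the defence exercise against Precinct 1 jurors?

1

Defence peremptories so far: #13, #1, #9 — 3 of 6 used, 3 left overall.
Against Precinct 1: #13 — 1 used; per-precinct cap 2 leaves 1.
Binding limit: min(3, 1) = 1.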